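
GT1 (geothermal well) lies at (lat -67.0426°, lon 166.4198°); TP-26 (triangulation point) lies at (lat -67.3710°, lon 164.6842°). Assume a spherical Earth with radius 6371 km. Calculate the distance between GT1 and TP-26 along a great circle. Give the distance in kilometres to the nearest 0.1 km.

83.2 km

Δφ = -0.3284°,  Δλ = -1.7356°
a = sin²(Δφ/2) + cos φ₁ cos φ₂ sin²(Δλ/2) = 0.000043
c = 2·arcsin(√a) = 0.013060 rad = 0.7483°
d = R·c = 6371 × 0.013060 = 83.2 km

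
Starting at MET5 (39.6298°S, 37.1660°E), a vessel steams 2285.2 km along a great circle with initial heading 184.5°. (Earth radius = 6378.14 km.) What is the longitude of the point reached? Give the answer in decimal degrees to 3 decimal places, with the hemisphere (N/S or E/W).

34.006°E

δ = d/R = 2285.2/6378.14 = 0.358286 rad
φ₂ = arcsin(sin φ₁ cos δ + cos φ₁ sin δ cos θ)
   = arcsin(-0.63782·0.93650 + 0.77018·0.35067·-0.99692) = -60.06237°
λ₂ = λ₁ + atan2(sin θ sin δ cos φ₁, cos δ − sin φ₁ sin φ₂) = 34.00566°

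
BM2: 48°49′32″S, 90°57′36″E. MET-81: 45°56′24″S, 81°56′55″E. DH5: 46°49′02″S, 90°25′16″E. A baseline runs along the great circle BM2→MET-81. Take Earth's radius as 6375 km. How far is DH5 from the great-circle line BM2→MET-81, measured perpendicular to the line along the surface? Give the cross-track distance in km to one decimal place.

191.8 km

BM2: φ = -48.82556°, λ = +90.96000°
MET-81: φ = -45.94000°, λ = +81.94861°
DH5: φ = -46.81722°, λ = +90.42111°
δ₁₃ = central angle BM2→DH5 = 0.035616 rad  (haversine)
θ₁₃ = bearing BM2→DH5 = 349.587°,  θ₁₂ = bearing BM2→MET-81 = 291.942°
dₓₜ = R·arcsin(sin δ₁₃ · sin(θ₁₃ − θ₁₂)) = 6375·arcsin(0.03561·sin(57.644°)) = 191.789 km
|dₓₜ| = 191.789 km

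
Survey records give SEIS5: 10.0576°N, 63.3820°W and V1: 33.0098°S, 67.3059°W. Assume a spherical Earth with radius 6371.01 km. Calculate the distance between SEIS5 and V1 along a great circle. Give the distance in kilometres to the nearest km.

4807 km

Δφ = -43.0674°,  Δλ = -3.9239°
a = sin²(Δφ/2) + cos φ₁ cos φ₂ sin²(Δλ/2) = 0.135692
c = 2·arcsin(√a) = 0.754498 rad = 43.2296°
d = R·c = 6371.01 × 0.754498 = 4806.9 km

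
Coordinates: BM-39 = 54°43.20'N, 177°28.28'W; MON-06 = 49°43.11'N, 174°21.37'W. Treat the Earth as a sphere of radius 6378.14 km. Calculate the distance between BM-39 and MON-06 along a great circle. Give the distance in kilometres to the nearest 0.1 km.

595.8 km

BM-39: φ = +54.72000°, λ = -177.47133°
MON-06: φ = +49.71850°, λ = -174.35617°
Δφ = -5.0015°,  Δλ = 3.1152°
a = sin²(Δφ/2) + cos φ₁ cos φ₂ sin²(Δλ/2) = 0.002180
c = 2·arcsin(√a) = 0.093408 rad = 5.3519°
d = R·c = 6378.14 × 0.093408 = 595.8 km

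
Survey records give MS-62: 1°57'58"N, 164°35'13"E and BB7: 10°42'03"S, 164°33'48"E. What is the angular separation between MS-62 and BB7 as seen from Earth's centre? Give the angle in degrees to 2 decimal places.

MS-62: φ = +1.96611°, λ = +164.58694°
BB7: φ = -10.70083°, λ = +164.56333°
Δφ = -12.6669°,  Δλ = -0.0236°
a = sin²(Δφ/2) + cos φ₁ cos φ₂ sin²(Δλ/2) = 0.012169
c = 2·arcsin(√a) = 0.221080 rad = 12.6670°

12.67°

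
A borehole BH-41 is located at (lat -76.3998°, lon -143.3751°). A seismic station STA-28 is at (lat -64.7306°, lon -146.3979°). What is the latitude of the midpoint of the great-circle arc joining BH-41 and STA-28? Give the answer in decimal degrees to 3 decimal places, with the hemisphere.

70.571°S

Bx = cos φ₂ cos Δλ = 0.426281,  By = cos φ₂ sin Δλ = -0.022511
φₘ = atan2(sin φ₁ + sin φ₂, √((cos φ₁ + Bx)² + By²)) = -70.57093°
λₘ = λ₁ + atan2(By, cos φ₁ + Bx) = -145.32431°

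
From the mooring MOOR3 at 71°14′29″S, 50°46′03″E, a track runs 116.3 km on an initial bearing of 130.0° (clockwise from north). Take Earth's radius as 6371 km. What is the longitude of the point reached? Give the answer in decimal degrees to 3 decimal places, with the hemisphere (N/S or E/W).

MOOR3: φ = -71.24139°, λ = +50.76750°
δ = d/R = 116.3/6371 = 0.018255 rad
φ₂ = arcsin(sin φ₁ cos δ + cos φ₁ sin δ cos θ)
   = arcsin(-0.94688·0.99983 + 0.32158·0.01825·-0.64279) = -71.89659°
λ₂ = λ₁ + atan2(sin θ sin δ cos φ₁, cos δ − sin φ₁ sin φ₂) = 53.34669°

53.347°E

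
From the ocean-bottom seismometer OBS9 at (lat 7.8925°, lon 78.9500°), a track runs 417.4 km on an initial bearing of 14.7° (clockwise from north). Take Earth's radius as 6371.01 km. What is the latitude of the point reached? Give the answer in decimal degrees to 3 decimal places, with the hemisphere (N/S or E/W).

11.522°N

δ = d/R = 417.4/6371.01 = 0.065516 rad
φ₂ = arcsin(sin φ₁ cos δ + cos φ₁ sin δ cos θ)
   = arcsin(0.13731·0.99785 + 0.99053·0.06547·0.96727) = 11.52212°
λ₂ = λ₁ + atan2(sin θ sin δ cos φ₁, cos δ − sin φ₁ sin φ₂) = 79.92149°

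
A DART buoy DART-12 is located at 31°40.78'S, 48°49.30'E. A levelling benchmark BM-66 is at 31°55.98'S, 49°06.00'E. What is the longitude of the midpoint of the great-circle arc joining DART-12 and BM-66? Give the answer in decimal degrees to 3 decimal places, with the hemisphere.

DART-12: φ = -31.67967°, λ = +48.82167°
BM-66: φ = -31.93300°, λ = +49.10000°
Bx = cos φ₂ cos Δλ = 0.848657,  By = cos φ₂ sin Δλ = 0.004123
φₘ = atan2(sin φ₁ + sin φ₂, √((cos φ₁ + Bx)² + By²)) = -31.80641°
λₘ = λ₁ + atan2(By, cos φ₁ + Bx) = 48.96064°

48.961°E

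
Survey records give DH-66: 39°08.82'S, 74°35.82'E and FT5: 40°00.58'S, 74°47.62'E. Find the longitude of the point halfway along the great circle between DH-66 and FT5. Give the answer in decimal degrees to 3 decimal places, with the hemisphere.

74.695°E

DH-66: φ = -39.14700°, λ = +74.59700°
FT5: φ = -40.00967°, λ = +74.79367°
Bx = cos φ₂ cos Δλ = 0.765931,  By = cos φ₂ sin Δλ = 0.002629
φₘ = atan2(sin φ₁ + sin φ₂, √((cos φ₁ + Bx)² + By²)) = -39.57837°
λₘ = λ₁ + atan2(By, cos φ₁ + Bx) = 74.69472°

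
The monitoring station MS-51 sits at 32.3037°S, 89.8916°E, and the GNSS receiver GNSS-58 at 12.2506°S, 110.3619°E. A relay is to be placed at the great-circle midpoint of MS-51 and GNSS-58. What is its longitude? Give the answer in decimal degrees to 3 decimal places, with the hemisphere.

100.876°E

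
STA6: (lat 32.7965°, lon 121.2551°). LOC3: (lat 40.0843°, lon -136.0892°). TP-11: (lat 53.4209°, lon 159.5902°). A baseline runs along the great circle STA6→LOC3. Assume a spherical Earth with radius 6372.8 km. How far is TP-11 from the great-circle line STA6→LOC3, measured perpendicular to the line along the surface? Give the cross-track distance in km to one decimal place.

δ₁₃ = central angle STA6→TP-11 = 0.595434 rad  (haversine)
θ₁₃ = bearing STA6→TP-11 = 41.226°,  θ₁₂ = bearing STA6→LOC3 = 49.745°
dₓₜ = R·arcsin(sin δ₁₃ · sin(θ₁₃ − θ₁₂)) = 6372.8·arcsin(0.56087·sin(-8.519°)) = -530.095 km
|dₓₜ| = 530.095 km

530.1 km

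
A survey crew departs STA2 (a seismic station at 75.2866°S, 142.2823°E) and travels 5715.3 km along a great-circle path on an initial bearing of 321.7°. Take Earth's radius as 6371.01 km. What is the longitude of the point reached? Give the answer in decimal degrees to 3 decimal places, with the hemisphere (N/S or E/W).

δ = d/R = 5715.3/6371.01 = 0.897079 rad
φ₂ = arcsin(sin φ₁ cos δ + cos φ₁ sin δ cos θ)
   = arcsin(-0.96721·0.62390 + 0.25398·0.78151·0.78478) = -26.59404°
λ₂ = λ₁ + atan2(sin θ sin δ cos φ₁, cos δ − sin φ₁ sin φ₂) = 109.48487°

109.485°E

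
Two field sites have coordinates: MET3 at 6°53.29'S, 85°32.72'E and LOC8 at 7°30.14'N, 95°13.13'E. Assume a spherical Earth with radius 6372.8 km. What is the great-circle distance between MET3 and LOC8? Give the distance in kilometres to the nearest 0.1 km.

1927.0 km

MET3: φ = -6.88817°, λ = +85.54533°
LOC8: φ = +7.50233°, λ = +95.21883°
Δφ = 14.3905°,  Δλ = 9.6735°
a = sin²(Δφ/2) + cos φ₁ cos φ₂ sin²(Δλ/2) = 0.022685
c = 2·arcsin(√a) = 0.302384 rad = 17.3253°
d = R·c = 6372.8 × 0.302384 = 1927.0 km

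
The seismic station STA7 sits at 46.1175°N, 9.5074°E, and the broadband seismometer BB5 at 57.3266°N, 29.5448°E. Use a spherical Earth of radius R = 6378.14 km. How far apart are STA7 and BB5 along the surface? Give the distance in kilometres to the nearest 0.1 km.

Δφ = 11.2091°,  Δλ = 20.0374°
a = sin²(Δφ/2) + cos φ₁ cos φ₂ sin²(Δλ/2) = 0.020864
c = 2·arcsin(√a) = 0.289899 rad = 16.6100°
d = R·c = 6378.14 × 0.289899 = 1849.0 km

1849.0 km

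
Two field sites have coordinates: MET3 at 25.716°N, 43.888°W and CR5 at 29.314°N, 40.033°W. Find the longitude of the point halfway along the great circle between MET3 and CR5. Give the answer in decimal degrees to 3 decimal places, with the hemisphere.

Bx = cos φ₂ cos Δλ = 0.869977,  By = cos φ₂ sin Δλ = 0.058623
φₘ = atan2(sin φ₁ + sin φ₂, √((cos φ₁ + Bx)² + By²)) = 27.52829°
λₘ = λ₁ + atan2(By, cos φ₁ + Bx) = -41.99205°

41.992°W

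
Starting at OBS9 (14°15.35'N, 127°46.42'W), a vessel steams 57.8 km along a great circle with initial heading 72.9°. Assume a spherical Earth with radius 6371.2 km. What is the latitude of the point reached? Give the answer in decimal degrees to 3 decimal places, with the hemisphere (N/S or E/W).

OBS9: φ = +14.25583°, λ = -127.77367°
δ = d/R = 57.8/6371.2 = 0.009072 rad
φ₂ = arcsin(sin φ₁ cos δ + cos φ₁ sin δ cos θ)
   = arcsin(0.24625·0.99996 + 0.96921·0.00907·0.29404) = 14.40812°
λ₂ = λ₁ + atan2(sin θ sin δ cos φ₁, cos δ − sin φ₁ sin φ₂) = -127.26072°

14.408°N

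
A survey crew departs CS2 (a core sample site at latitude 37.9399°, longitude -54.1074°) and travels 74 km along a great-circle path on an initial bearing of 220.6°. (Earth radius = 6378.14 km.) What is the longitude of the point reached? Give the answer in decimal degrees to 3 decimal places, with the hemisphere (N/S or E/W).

54.652°W

δ = d/R = 74/6378.14 = 0.011602 rad
φ₂ = arcsin(sin φ₁ cos δ + cos φ₁ sin δ cos θ)
   = arcsin(0.61483·0.99993 + 0.78866·0.01160·-0.75927) = 37.43391°
λ₂ = λ₁ + atan2(sin θ sin δ cos φ₁, cos δ − sin φ₁ sin φ₂) = -54.65220°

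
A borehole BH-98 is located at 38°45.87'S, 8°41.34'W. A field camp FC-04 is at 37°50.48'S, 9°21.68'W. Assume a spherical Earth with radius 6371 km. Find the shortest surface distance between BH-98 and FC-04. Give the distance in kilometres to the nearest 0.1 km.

BH-98: φ = -38.76450°, λ = -8.68900°
FC-04: φ = -37.84133°, λ = -9.36133°
Δφ = 0.9232°,  Δλ = -0.6723°
a = sin²(Δφ/2) + cos φ₁ cos φ₂ sin²(Δλ/2) = 0.000086
c = 2·arcsin(√a) = 0.018558 rad = 1.0633°
d = R·c = 6371 × 0.018558 = 118.2 km

118.2 km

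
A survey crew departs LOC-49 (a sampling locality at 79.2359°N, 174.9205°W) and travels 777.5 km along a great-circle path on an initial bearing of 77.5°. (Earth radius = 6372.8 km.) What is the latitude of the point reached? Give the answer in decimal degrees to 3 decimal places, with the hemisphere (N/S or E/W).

78.528°N

δ = d/R = 777.5/6372.8 = 0.122003 rad
φ₂ = arcsin(sin φ₁ cos δ + cos φ₁ sin δ cos θ)
   = arcsin(0.98240·0.99257 + 0.18677·0.12170·0.21644) = 78.52791°
λ₂ = λ₁ + atan2(sin θ sin δ cos φ₁, cos δ − sin φ₁ sin φ₂) = -138.23716°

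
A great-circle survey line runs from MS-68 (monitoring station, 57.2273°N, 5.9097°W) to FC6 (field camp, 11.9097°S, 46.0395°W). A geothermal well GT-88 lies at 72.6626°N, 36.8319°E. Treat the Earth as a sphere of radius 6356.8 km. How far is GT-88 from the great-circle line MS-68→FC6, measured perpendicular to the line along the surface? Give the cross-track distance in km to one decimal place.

δ₁₃ = central angle MS-68→GT-88 = 0.399921 rad  (haversine)
θ₁₃ = bearing MS-68→GT-88 = 31.296°,  θ₁₂ = bearing MS-68→FC6 = 220.410°
dₓₜ = R·arcsin(sin δ₁₃ · sin(θ₁₃ − θ₁₂)) = 6356.8·arcsin(0.38935·sin(-189.114°)) = 392.276 km
|dₓₜ| = 392.276 km

392.3 km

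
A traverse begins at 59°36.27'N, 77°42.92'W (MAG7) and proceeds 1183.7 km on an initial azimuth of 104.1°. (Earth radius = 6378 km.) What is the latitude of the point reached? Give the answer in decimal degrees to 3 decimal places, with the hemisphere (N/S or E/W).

MAG7: φ = +59.60450°, λ = -77.71533°
δ = d/R = 1183.7/6378 = 0.185591 rad
φ₂ = arcsin(sin φ₁ cos δ + cos φ₁ sin δ cos θ)
   = arcsin(0.86255·0.98283 + 0.50597·0.18453·-0.24362) = 55.58809°
λ₂ = λ₁ + atan2(sin θ sin δ cos φ₁, cos δ − sin φ₁ sin φ₂) = -59.25307°

55.588°N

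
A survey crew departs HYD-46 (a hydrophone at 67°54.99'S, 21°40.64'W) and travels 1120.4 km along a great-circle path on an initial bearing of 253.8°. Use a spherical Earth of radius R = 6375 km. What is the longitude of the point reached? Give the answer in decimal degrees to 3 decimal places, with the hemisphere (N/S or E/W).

HYD-46: φ = -67.91650°, λ = -21.67733°
δ = d/R = 1120.4/6375 = 0.175749 rad
φ₂ = arcsin(sin φ₁ cos δ + cos φ₁ sin δ cos θ)
   = arcsin(-0.92664·0.98460 + 0.37596·0.17485·-0.27899) = -68.54455°
λ₂ = λ₁ + atan2(sin θ sin δ cos φ₁, cos δ − sin φ₁ sin φ₂) = -49.00191°

49.002°W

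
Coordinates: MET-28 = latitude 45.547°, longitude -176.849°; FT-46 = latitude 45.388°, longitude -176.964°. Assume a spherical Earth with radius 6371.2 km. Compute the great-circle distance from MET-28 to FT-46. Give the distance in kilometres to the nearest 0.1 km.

19.8 km

Δφ = -0.1590°,  Δλ = -0.1150°
a = sin²(Δφ/2) + cos φ₁ cos φ₂ sin²(Δλ/2) = 0.000002
c = 2·arcsin(√a) = 0.003112 rad = 0.1783°
d = R·c = 6371.2 × 0.003112 = 19.8 km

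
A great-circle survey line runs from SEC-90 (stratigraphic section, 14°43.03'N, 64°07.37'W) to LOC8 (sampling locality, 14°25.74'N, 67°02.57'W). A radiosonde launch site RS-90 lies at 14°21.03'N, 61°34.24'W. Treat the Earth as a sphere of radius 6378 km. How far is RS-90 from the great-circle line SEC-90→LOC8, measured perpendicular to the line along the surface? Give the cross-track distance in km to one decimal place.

SEC-90: φ = +14.71717°, λ = -64.12283°
LOC8: φ = +14.42900°, λ = -67.04283°
RS-90: φ = +14.35050°, λ = -61.57067°
δ₁₃ = central angle SEC-90→RS-90 = 0.043590 rad  (haversine)
θ₁₃ = bearing SEC-90→RS-90 = 98.120°,  θ₁₂ = bearing SEC-90→LOC8 = 264.546°
dₓₜ = R·arcsin(sin δ₁₃ · sin(θ₁₃ − θ₁₂)) = 6378·arcsin(0.04358·sin(-166.426°)) = -65.232 km
|dₓₜ| = 65.232 km

65.2 km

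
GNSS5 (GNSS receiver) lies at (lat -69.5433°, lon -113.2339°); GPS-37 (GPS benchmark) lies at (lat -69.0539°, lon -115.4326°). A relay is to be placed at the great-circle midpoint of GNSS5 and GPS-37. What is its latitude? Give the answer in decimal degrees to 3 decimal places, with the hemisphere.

Bx = cos φ₂ cos Δλ = 0.357226,  By = cos φ₂ sin Δλ = -0.013715
φₘ = atan2(sin φ₁ + sin φ₂, √((cos φ₁ + Bx)² + By²)) = -69.30209°
λₘ = λ₁ + atan2(By, cos φ₁ + Bx) = -114.34568°

69.302°S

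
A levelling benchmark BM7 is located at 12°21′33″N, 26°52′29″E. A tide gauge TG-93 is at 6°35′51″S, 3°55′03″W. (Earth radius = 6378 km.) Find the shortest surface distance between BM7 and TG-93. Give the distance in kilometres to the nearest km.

4008 km

BM7: φ = +12.35917°, λ = +26.87472°
TG-93: φ = -6.59750°, λ = -3.91750°
Δφ = -18.9567°,  Δλ = -30.7922°
a = sin²(Δφ/2) + cos φ₁ cos φ₂ sin²(Δλ/2) = 0.095514
c = 2·arcsin(√a) = 0.628394 rad = 36.0043°
d = R·c = 6378 × 0.628394 = 4007.9 km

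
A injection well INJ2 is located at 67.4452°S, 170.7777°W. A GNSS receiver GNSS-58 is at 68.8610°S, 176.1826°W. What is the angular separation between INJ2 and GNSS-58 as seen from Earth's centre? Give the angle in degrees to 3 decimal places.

2.458°

Δφ = -1.4158°,  Δλ = -5.4049°
a = sin²(Δφ/2) + cos φ₁ cos φ₂ sin²(Δλ/2) = 0.000460
c = 2·arcsin(√a) = 0.042905 rad = 2.4583°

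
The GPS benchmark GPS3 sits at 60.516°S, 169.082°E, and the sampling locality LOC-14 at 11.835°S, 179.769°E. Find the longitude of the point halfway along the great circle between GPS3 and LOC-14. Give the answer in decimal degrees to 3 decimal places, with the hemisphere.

176.198°E

Bx = cos φ₂ cos Δλ = 0.961766,  By = cos φ₂ sin Δλ = 0.181502
φₘ = atan2(sin φ₁ + sin φ₂, √((cos φ₁ + Bx)² + By²)) = -36.28140°
λₘ = λ₁ + atan2(By, cos φ₁ + Bx) = 176.19764°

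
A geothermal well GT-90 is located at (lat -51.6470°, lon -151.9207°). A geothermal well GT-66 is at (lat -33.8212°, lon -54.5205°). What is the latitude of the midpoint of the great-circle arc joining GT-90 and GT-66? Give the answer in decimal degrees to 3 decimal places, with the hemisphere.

Bx = cos φ₂ cos Δλ = -0.107003,  By = cos φ₂ sin Δλ = 0.823859
φₘ = atan2(sin φ₁ + sin φ₂, √((cos φ₁ + Bx)² + By²)) = -54.09425°
λₘ = λ₁ + atan2(By, cos φ₁ + Bx) = -93.85549°

54.094°S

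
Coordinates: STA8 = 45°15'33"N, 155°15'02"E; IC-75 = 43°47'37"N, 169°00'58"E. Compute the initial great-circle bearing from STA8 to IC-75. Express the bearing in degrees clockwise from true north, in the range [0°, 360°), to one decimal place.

STA8: φ = +45.25917°, λ = +155.25056°
IC-75: φ = +43.79361°, λ = +169.01611°
Δλ = 13.7656°
y = sin Δλ · cos φ₂ = 0.171761
x = cos φ₁ sin φ₂ − sin φ₁ cos φ₂ cos Δλ = -0.010849
θ = atan2(y, x) = 93.6143° → 93.6143° (mod 360°)

93.6°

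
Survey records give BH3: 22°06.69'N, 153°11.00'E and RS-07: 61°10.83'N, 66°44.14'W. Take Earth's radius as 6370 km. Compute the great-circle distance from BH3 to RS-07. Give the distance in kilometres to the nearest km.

BH3: φ = +22.11150°, λ = +153.18333°
RS-07: φ = +61.18050°, λ = -66.73567°
Δφ = 39.0690°,  Δλ = 140.0810°
a = sin²(Δφ/2) + cos φ₁ cos φ₂ sin²(Δλ/2) = 0.506365
c = 2·arcsin(√a) = 1.583527 rad = 90.7294°
d = R·c = 6370 × 1.583527 = 10087.1 km

10087 km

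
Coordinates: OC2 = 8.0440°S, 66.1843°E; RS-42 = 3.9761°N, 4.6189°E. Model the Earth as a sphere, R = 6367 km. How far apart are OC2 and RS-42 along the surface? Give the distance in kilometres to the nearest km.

Δφ = 12.0201°,  Δλ = -61.5654°
a = sin²(Δφ/2) + cos φ₁ cos φ₂ sin²(Δλ/2) = 0.269684
c = 2·arcsin(√a) = 1.092089 rad = 62.5721°
d = R·c = 6367 × 1.092089 = 6953.3 km

6953 km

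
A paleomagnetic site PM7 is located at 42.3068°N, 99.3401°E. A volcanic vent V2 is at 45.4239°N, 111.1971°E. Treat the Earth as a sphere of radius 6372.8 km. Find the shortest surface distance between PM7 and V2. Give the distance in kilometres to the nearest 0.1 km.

1010.9 km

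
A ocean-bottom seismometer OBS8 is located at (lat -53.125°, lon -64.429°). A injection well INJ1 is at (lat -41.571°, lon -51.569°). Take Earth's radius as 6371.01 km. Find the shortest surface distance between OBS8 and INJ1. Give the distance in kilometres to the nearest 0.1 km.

1604.0 km

Δφ = 11.5540°,  Δλ = 12.8600°
a = sin²(Δφ/2) + cos φ₁ cos φ₂ sin²(Δλ/2) = 0.015762
c = 2·arcsin(√a) = 0.251759 rad = 14.4247°
d = R·c = 6371.01 × 0.251759 = 1604.0 km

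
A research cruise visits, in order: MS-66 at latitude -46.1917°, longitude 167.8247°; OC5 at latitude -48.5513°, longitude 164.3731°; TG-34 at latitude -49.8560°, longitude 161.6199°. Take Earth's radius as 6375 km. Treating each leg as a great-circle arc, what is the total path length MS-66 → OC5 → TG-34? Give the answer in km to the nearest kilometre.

MS-66→OC5: c = 0.057958 rad, d = 369.49 km
OC5→TG-34: c = 0.038780 rad, d = 247.23 km
Total = 369.49 + 247.23 = 616.71 km

617 km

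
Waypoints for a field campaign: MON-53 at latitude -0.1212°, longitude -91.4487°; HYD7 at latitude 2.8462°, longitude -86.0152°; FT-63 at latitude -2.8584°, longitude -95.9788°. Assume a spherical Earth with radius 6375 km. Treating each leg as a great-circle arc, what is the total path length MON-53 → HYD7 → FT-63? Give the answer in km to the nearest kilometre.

MON-53→HYD7: c = 0.108020 rad, d = 688.63 km
HYD7→FT-63: c = 0.200321 rad, d = 1277.04 km
Total = 688.63 + 1277.04 = 1965.67 km

1966 km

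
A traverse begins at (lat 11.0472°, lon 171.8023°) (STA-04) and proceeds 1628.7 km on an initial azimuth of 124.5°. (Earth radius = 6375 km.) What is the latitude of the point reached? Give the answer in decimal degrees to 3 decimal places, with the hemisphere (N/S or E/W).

2.574°N

δ = d/R = 1628.7/6375 = 0.255482 rad
φ₂ = arcsin(sin φ₁ cos δ + cos φ₁ sin δ cos θ)
   = arcsin(0.19162·0.96754 + 0.98147·0.25271·-0.56641) = 2.57417°
λ₂ = λ₁ + atan2(sin θ sin δ cos φ₁, cos δ − sin φ₁ sin φ₂) = -176.16458°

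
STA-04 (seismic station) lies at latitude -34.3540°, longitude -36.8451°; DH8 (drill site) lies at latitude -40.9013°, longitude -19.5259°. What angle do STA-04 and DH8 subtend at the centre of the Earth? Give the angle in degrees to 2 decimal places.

Δφ = -6.5473°,  Δλ = 17.3192°
a = sin²(Δφ/2) + cos φ₁ cos φ₂ sin²(Δλ/2) = 0.017407
c = 2·arcsin(√a) = 0.264640 rad = 15.1627°

15.16°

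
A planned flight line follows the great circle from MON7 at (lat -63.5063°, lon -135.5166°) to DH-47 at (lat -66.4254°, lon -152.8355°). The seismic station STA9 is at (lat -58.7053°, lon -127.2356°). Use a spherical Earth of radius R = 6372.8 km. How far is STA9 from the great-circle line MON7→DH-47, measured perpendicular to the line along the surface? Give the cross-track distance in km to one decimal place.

δ₁₃ = central angle MON7→STA9 = 0.108908 rad  (haversine)
θ₁₃ = bearing MON7→STA9 = 43.496°,  θ₁₂ = bearing MON7→DH-47 = 240.575°
dₓₜ = R·arcsin(sin δ₁₃ · sin(θ₁₃ − θ₁₂)) = 6372.8·arcsin(0.10869·sin(-197.079°)) = 203.469 km
|dₓₜ| = 203.469 km

203.5 km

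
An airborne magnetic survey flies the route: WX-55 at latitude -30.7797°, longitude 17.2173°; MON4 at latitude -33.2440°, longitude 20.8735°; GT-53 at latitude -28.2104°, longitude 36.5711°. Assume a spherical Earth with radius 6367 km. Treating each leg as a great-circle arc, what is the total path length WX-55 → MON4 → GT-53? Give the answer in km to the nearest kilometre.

2038 km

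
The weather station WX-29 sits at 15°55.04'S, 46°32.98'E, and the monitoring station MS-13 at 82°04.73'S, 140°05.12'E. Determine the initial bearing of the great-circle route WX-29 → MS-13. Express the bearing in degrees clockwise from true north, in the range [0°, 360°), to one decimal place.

171.8°

WX-29: φ = -15.91733°, λ = +46.54967°
MS-13: φ = -82.07883°, λ = +140.08533°
Δλ = 93.5357°
y = sin Δλ · cos φ₂ = 0.137548
x = cos φ₁ sin φ₂ − sin φ₁ cos φ₂ cos Δλ = -0.954814
θ = atan2(y, x) = 171.8025° → 171.8025° (mod 360°)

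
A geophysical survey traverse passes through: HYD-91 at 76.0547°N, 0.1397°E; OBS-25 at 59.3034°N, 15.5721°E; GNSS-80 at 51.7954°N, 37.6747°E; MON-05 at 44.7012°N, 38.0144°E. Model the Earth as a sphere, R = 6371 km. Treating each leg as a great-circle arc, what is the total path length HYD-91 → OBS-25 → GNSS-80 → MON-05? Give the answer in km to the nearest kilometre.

4358 km

HYD-91→OBS-25: c = 0.307381 rad, d = 1958.33 km
OBS-25→GNSS-80: c = 0.252766 rad, d = 1610.37 km
GNSS-80→MON-05: c = 0.123880 rad, d = 789.24 km
Total = 1958.33 + 1610.37 + 789.24 = 4357.93 km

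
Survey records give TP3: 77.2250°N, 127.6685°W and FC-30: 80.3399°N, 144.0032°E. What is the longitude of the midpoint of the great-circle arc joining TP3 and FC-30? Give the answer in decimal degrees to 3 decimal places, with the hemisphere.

Bx = cos φ₂ cos Δλ = 0.004895,  By = cos φ₂ sin Δλ = -0.167731
φₘ = atan2(sin φ₁ + sin φ₂, √((cos φ₁ + Bx)² + By²)) = 81.83254°
λₘ = λ₁ + atan2(By, cos φ₁ + Bx) = -164.24816°

164.248°W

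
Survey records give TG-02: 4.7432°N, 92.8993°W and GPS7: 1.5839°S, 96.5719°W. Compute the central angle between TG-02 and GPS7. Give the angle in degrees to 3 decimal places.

Δφ = -6.3271°,  Δλ = -3.6726°
a = sin²(Δφ/2) + cos φ₁ cos φ₂ sin²(Δλ/2) = 0.004068
c = 2·arcsin(√a) = 0.127655 rad = 7.3141°

7.314°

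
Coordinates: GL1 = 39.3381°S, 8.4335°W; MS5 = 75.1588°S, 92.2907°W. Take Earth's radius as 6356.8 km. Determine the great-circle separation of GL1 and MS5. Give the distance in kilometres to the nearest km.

Δφ = -35.8207°,  Δλ = -83.8572°
a = sin²(Δφ/2) + cos φ₁ cos φ₂ sin²(Δλ/2) = 0.183027
c = 2·arcsin(√a) = 0.884150 rad = 50.6581°
d = R·c = 6356.8 × 0.884150 = 5620.4 km

5620 km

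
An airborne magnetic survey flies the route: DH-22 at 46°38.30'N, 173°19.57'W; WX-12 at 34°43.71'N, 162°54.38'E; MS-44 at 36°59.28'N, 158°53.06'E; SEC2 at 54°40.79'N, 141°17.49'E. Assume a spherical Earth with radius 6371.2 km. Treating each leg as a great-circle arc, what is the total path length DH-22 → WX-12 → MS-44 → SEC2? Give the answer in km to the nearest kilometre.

5207 km

DH-22: φ = +46.63833°, λ = -173.32617°
WX-12: φ = +34.72850°, λ = +162.90633°
MS-44: φ = +36.98800°, λ = +158.88433°
SEC2: φ = +54.67983°, λ = +141.29150°
DH-22→WX-12: c = 0.374706 rad, d = 2387.33 km
WX-12→MS-44: c = 0.069213 rad, d = 440.97 km
MS-44→SEC2: c = 0.373364 rad, d = 2378.77 km
Total = 2387.33 + 440.97 + 2378.77 = 5207.07 km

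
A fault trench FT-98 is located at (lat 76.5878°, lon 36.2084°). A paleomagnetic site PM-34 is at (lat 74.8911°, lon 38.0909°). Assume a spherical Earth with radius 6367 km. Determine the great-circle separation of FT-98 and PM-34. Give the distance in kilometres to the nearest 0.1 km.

Δφ = -1.6967°,  Δλ = 1.8825°
a = sin²(Δφ/2) + cos φ₁ cos φ₂ sin²(Δλ/2) = 0.000236
c = 2·arcsin(√a) = 0.030695 rad = 1.7587°
d = R·c = 6367 × 0.030695 = 195.4 km

195.4 km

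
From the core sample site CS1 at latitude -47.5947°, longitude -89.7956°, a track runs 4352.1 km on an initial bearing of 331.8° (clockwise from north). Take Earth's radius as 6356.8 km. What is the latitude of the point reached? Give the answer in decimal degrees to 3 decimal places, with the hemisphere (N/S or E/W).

δ = d/R = 4352.1/6356.8 = 0.684637 rad
φ₂ = arcsin(sin φ₁ cos δ + cos φ₁ sin δ cos θ)
   = arcsin(-0.73839·0.77465 + 0.67437·0.63239·0.88130) = -11.31184°
λ₂ = λ₁ + atan2(sin θ sin δ cos φ₁, cos δ − sin φ₁ sin φ₂) = -107.53917°

11.312°S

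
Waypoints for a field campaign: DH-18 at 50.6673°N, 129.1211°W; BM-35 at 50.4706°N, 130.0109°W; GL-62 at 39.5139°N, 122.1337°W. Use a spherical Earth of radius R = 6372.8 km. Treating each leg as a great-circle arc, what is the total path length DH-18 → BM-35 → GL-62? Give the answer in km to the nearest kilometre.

DH-18→BM-35: c = 0.010444 rad, d = 66.56 km
BM-35→GL-62: c = 0.214242 rad, d = 1365.32 km
Total = 66.56 + 1365.32 = 1431.88 km

1432 km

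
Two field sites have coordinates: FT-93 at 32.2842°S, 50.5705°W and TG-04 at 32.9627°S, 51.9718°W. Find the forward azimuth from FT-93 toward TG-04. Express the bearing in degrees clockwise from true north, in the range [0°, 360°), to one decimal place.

239.7°

Δλ = -1.4013°
y = sin Δλ · cos φ₂ = -0.020518
x = cos φ₁ sin φ₂ − sin φ₁ cos φ₂ cos Δλ = -0.011976
θ = atan2(y, x) = -120.2707° → 239.7293° (mod 360°)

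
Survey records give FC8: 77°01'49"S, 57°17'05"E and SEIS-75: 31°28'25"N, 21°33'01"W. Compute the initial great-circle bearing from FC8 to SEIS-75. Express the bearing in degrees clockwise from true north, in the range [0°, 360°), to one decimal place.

288.4°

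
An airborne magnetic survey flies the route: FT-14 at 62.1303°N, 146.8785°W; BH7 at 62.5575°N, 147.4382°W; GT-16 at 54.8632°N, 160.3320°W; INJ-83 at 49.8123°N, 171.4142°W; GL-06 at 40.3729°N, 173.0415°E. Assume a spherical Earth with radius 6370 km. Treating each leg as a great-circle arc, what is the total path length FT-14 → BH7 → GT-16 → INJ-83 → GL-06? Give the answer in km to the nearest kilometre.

3727 km

FT-14→BH7: c = 0.008726 rad, d = 55.59 km
BH7→GT-16: c = 0.177384 rad, d = 1129.94 km
GT-16→INJ-83: c = 0.147160 rad, d = 937.41 km
INJ-83→GL-06: c = 0.251749 rad, d = 1603.64 km
Total = 55.59 + 1129.94 + 937.41 + 1603.64 = 3726.58 km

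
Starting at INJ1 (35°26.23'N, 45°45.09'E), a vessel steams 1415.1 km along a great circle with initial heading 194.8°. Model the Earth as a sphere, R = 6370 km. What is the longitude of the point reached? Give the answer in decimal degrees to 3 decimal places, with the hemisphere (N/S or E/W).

INJ1: φ = +35.43717°, λ = +45.75150°
δ = d/R = 1415.1/6370 = 0.222151 rad
φ₂ = arcsin(sin φ₁ cos δ + cos φ₁ sin δ cos θ)
   = arcsin(0.57981·0.97543 + 0.81475·0.22033·-0.96682) = 23.07928°
λ₂ = λ₁ + atan2(sin θ sin δ cos φ₁, cos δ − sin φ₁ sin φ₂) = 42.24405°

42.244°E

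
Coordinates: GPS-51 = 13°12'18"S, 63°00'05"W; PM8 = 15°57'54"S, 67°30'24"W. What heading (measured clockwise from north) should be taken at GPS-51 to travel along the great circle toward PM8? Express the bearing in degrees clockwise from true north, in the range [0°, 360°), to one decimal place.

237.1°

GPS-51: φ = -13.20500°, λ = -63.00139°
PM8: φ = -15.96500°, λ = -67.50667°
Δλ = -4.5053°
y = sin Δλ · cos φ₂ = -0.075521
x = cos φ₁ sin φ₂ − sin φ₁ cos φ₂ cos Δλ = -0.048831
θ = atan2(y, x) = -122.8862° → 237.1138° (mod 360°)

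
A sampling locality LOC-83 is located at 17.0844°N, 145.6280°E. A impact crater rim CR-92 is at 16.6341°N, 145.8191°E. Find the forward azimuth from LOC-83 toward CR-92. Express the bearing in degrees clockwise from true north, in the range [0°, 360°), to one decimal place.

Δλ = 0.1911°
y = sin Δλ · cos φ₂ = 0.003196
x = cos φ₁ sin φ₂ − sin φ₁ cos φ₂ cos Δλ = -0.007858
θ = atan2(y, x) = 157.8680° → 157.8680° (mod 360°)

157.9°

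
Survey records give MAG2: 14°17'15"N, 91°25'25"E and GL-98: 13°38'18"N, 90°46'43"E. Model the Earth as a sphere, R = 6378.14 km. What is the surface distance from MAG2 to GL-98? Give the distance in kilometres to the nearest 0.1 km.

100.4 km

MAG2: φ = +14.28750°, λ = +91.42361°
GL-98: φ = +13.63833°, λ = +90.77861°
Δφ = -0.6492°,  Δλ = -0.6450°
a = sin²(Δφ/2) + cos φ₁ cos φ₂ sin²(Δλ/2) = 0.000062
c = 2·arcsin(√a) = 0.015739 rad = 0.9018°
d = R·c = 6378.14 × 0.015739 = 100.4 km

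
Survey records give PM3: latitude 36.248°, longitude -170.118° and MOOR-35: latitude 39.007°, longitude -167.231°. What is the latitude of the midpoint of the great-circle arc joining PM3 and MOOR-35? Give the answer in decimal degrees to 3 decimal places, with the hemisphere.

37.636°N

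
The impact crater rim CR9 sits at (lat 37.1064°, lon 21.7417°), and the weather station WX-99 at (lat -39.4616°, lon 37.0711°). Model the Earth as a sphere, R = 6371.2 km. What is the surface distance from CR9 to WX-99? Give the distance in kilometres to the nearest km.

Δφ = -76.5680°,  Δλ = 15.3294°
a = sin²(Δφ/2) + cos φ₁ cos φ₂ sin²(Δλ/2) = 0.394808
c = 2·arcsin(√a) = 1.358828 rad = 77.8551°
d = R·c = 6371.2 × 1.358828 = 8657.4 km

8657 km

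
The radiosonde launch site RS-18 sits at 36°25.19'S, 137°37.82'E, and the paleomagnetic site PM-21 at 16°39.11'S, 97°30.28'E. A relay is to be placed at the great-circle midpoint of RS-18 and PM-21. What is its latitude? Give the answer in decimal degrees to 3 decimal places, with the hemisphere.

27.984°S

RS-18: φ = -36.41983°, λ = +137.63033°
PM-21: φ = -16.65183°, λ = +97.50467°
Bx = cos φ₂ cos Δλ = 0.732567,  By = cos φ₂ sin Δλ = -0.617440
φₘ = atan2(sin φ₁ + sin φ₂, √((cos φ₁ + Bx)² + By²)) = -27.98417°
λₘ = λ₁ + atan2(By, cos φ₁ + Bx) = 115.74744°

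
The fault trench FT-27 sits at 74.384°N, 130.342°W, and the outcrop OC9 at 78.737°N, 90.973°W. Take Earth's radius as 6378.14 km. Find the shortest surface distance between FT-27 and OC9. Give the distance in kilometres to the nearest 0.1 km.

Δφ = 4.3530°,  Δλ = 39.3690°
a = sin²(Δφ/2) + cos φ₁ cos φ₂ sin²(Δλ/2) = 0.007408
c = 2·arcsin(√a) = 0.172349 rad = 9.8749°
d = R·c = 6378.14 × 0.172349 = 1099.3 km

1099.3 km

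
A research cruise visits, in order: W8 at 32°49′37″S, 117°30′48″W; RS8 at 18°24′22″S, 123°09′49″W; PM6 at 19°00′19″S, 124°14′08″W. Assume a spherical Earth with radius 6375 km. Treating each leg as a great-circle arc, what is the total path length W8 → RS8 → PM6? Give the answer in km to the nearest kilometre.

W8: φ = -32.82694°, λ = -117.51333°
RS8: φ = -18.40611°, λ = -123.16361°
PM6: φ = -19.00528°, λ = -124.23556°
W8→RS8: c = 0.266803 rad, d = 1700.87 km
RS8→PM6: c = 0.020576 rad, d = 131.17 km
Total = 1700.87 + 131.17 = 1832.04 km

1832 km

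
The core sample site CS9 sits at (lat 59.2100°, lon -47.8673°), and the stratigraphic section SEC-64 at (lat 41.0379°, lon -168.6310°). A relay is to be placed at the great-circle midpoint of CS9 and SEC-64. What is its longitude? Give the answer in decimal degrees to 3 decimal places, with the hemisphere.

126.859°W

Bx = cos φ₂ cos Δλ = -0.385811,  By = cos φ₂ sin Δλ = -0.648137
φₘ = atan2(sin φ₁ + sin φ₂, √((cos φ₁ + Bx)² + By²)) = 66.45927°
λₘ = λ₁ + atan2(By, cos φ₁ + Bx) = -126.85903°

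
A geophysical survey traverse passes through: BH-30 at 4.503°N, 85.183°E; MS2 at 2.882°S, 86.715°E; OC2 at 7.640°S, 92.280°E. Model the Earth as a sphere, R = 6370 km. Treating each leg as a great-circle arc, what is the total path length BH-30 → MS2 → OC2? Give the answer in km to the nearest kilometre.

BH-30→MS2: c = 0.131632 rad, d = 838.50 km
MS2→OC2: c = 0.127456 rad, d = 811.89 km
Total = 838.50 + 811.89 = 1650.39 km

1650 km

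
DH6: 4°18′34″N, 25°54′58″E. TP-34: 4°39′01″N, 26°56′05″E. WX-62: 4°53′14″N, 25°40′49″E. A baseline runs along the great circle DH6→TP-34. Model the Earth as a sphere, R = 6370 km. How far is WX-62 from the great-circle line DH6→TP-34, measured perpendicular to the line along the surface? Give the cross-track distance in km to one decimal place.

69.2 km

DH6: φ = +4.30944°, λ = +25.91611°
TP-34: φ = +4.65028°, λ = +26.93472°
WX-62: φ = +4.88722°, λ = +25.68028°
δ₁₃ = central angle DH6→WX-62 = 0.010887 rad  (haversine)
θ₁₃ = bearing DH6→WX-62 = 337.870°,  θ₁₂ = bearing DH6→TP-34 = 71.407°
dₓₜ = R·arcsin(sin δ₁₃ · sin(θ₁₃ − θ₁₂)) = 6370·arcsin(0.01089·sin(266.463°)) = -69.217 km
|dₓₜ| = 69.217 km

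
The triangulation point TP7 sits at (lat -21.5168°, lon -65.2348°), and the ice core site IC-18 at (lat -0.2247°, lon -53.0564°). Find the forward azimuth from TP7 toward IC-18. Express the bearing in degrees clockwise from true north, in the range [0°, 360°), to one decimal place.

Δλ = 12.1784°
y = sin Δλ · cos φ₂ = 0.210955
x = cos φ₁ sin φ₂ − sin φ₁ cos φ₂ cos Δλ = 0.354869
θ = atan2(y, x) = 30.7297° → 30.7297° (mod 360°)

30.7°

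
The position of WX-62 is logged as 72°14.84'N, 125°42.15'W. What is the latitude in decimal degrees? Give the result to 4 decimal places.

72° + 14.84′/60 = 72 + 0.24733 = 72.2473°

72.2473°N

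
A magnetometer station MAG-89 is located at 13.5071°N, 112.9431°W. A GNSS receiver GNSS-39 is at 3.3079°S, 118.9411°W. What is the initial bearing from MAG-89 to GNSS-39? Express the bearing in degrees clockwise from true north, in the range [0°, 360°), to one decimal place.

Δλ = -5.9980°
y = sin Δλ · cos φ₂ = -0.104320
x = cos φ₁ sin φ₂ − sin φ₁ cos φ₂ cos Δλ = -0.288006
θ = atan2(y, x) = -160.0889° → 199.9111° (mod 360°)

199.9°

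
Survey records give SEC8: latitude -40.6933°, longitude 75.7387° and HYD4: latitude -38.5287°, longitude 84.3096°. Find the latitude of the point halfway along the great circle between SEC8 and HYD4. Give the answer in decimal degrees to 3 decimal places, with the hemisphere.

Bx = cos φ₂ cos Δλ = 0.773560,  By = cos φ₂ sin Δλ = 0.116588
φₘ = atan2(sin φ₁ + sin φ₂, √((cos φ₁ + Bx)² + By²)) = -39.68979°
λₘ = λ₁ + atan2(By, cos φ₁ + Bx) = 80.09128°

39.690°S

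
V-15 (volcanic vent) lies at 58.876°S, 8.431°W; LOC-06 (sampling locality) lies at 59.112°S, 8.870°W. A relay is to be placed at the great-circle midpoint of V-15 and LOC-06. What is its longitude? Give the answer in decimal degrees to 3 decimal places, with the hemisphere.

Bx = cos φ₂ cos Δλ = 0.513346,  By = cos φ₂ sin Δλ = -0.003933
φₘ = atan2(sin φ₁ + sin φ₂, √((cos φ₁ + Bx)² + By²)) = -58.99419°
λₘ = λ₁ + atan2(By, cos φ₁ + Bx) = -8.64975°

8.650°W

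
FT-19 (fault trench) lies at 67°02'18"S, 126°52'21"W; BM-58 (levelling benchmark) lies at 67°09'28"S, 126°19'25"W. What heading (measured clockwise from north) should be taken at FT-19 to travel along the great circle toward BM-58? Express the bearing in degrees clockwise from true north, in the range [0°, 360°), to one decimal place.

FT-19: φ = -67.03833°, λ = -126.87250°
BM-58: φ = -67.15778°, λ = -126.32361°
Δλ = 0.5489°
y = sin Δλ · cos φ₂ = 0.003719
x = cos φ₁ sin φ₂ − sin φ₁ cos φ₂ cos Δλ = -0.002101
θ = atan2(y, x) = 119.4661° → 119.4661° (mod 360°)

119.5°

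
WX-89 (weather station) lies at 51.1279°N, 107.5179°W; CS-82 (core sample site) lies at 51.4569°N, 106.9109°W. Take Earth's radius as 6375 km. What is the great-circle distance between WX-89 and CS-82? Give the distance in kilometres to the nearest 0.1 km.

55.9 km

Δφ = 0.3290°,  Δλ = 0.6070°
a = sin²(Δφ/2) + cos φ₁ cos φ₂ sin²(Δλ/2) = 0.000019
c = 2·arcsin(√a) = 0.008767 rad = 0.5023°
d = R·c = 6375 × 0.008767 = 55.9 km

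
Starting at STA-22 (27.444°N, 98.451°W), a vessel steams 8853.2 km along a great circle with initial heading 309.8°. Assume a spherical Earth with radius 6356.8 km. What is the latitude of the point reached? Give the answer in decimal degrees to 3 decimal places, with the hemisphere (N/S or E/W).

δ = d/R = 8853.2/6356.8 = 1.392713 rad
φ₂ = arcsin(sin φ₁ cos δ + cos φ₁ sin δ cos θ)
   = arcsin(0.46088·0.17714 + 0.88746·0.98419·0.64011) = 39.84634°
λ₂ = λ₁ + atan2(sin θ sin δ cos φ₁, cos δ − sin φ₁ sin φ₂) = 161.56263°

39.846°N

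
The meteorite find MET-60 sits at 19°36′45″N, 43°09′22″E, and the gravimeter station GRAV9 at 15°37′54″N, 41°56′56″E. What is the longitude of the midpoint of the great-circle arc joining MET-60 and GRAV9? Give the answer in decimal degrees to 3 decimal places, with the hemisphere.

42.546°E

MET-60: φ = +19.61250°, λ = +43.15611°
GRAV9: φ = +15.63167°, λ = +41.94889°
Bx = cos φ₂ cos Δλ = 0.962800,  By = cos φ₂ sin Δλ = -0.020289
φₘ = atan2(sin φ₁ + sin φ₂, √((cos φ₁ + Bx)² + By²)) = 17.62300°
λₘ = λ₁ + atan2(By, cos φ₁ + Bx) = 42.54584°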